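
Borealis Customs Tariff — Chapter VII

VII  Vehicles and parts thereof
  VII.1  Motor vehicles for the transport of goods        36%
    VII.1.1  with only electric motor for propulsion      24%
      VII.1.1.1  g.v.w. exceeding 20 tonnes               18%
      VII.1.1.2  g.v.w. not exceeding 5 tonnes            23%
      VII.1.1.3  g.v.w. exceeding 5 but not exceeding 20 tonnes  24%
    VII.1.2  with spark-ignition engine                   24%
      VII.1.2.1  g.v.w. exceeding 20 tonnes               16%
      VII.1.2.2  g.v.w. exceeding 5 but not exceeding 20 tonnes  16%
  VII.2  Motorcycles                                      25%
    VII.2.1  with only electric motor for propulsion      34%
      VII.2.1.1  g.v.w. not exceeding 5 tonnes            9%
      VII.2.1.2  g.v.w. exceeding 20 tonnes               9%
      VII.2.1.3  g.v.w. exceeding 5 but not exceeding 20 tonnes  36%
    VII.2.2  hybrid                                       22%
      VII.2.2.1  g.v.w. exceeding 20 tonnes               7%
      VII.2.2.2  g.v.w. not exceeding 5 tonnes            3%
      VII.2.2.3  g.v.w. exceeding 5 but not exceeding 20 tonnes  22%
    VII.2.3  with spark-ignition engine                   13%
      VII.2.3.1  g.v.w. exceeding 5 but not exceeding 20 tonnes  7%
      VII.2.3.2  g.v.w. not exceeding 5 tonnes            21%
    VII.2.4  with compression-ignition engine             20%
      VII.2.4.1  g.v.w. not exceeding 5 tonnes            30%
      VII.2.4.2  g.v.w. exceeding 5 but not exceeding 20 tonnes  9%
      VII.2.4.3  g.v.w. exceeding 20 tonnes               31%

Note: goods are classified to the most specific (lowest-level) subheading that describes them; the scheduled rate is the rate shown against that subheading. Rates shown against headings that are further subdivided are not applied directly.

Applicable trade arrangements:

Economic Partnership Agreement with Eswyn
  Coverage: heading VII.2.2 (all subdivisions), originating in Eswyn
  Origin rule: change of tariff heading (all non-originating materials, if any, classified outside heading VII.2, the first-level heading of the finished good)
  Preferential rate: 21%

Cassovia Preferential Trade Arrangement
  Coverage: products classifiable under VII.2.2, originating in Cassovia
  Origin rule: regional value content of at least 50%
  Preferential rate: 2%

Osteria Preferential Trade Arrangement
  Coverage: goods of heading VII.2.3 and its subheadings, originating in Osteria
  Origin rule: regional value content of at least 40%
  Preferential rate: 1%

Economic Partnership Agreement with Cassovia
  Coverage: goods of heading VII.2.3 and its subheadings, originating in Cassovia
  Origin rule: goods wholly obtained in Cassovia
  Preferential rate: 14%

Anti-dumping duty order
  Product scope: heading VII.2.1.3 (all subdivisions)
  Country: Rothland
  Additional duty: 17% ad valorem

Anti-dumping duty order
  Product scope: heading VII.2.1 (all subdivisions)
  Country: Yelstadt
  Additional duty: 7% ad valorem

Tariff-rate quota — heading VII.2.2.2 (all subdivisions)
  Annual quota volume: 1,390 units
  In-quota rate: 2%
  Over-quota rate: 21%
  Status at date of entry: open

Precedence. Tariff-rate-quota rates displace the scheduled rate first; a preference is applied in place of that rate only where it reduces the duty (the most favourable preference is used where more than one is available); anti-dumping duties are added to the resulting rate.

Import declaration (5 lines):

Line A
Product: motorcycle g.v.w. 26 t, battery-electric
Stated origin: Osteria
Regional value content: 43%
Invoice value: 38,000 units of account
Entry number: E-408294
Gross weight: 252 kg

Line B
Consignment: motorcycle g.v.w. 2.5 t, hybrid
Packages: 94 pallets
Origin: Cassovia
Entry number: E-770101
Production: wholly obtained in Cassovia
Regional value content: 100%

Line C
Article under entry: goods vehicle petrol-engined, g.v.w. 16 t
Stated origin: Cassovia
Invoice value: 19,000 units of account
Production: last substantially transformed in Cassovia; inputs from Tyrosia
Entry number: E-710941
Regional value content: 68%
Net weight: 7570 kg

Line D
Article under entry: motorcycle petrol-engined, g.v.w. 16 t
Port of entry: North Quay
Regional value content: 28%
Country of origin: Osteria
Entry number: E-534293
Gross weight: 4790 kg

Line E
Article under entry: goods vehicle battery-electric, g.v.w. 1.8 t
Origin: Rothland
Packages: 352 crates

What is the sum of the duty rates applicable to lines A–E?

57%

Line A: motorcycle → VII.2; battery-electric → VII.2.1; g.v.w. 26 t → VII.2.1.2. Scheduled 9%. Osteria agreement on VII.2.3: VII.2.1.2 not covered. → 9%.
Line B: motorcycle → VII.2; hybrid → VII.2.2; g.v.w. 2.5 t → VII.2.2.2. Scheduled 3%. quota on VII.2.2.2 open → in-quota 2%; Cassovia agreement on VII.2.2: RVC ≥ 50% → 2% available; Cassovia agreement on VII.2.3: VII.2.2.2 not covered; preference 2% not lower than 2% → no reduction. → 2%.
Line C: goods vehicle → VII.1; petrol-engined → VII.1.2; g.v.w. 16 t → VII.1.2.2. Scheduled 16%. Cassovia agreement on VII.2.2: VII.1.2.2 not covered; Cassovia agreement on VII.2.3: VII.1.2.2 not covered. → 16%.
Line D: motorcycle → VII.2; petrol-engined → VII.2.3; g.v.w. 16 t → VII.2.3.1. Scheduled 7%. Osteria agreement on VII.2.3: RVC < 40%. → 7%.
Line E: goods vehicle → VII.1; battery-electric → VII.1.1; g.v.w. 1.8 t → VII.1.1.2. Scheduled 23%. No special measure applies. → 23%.
Sum: 9% + 2% + 16% + 7% + 23% = 57%.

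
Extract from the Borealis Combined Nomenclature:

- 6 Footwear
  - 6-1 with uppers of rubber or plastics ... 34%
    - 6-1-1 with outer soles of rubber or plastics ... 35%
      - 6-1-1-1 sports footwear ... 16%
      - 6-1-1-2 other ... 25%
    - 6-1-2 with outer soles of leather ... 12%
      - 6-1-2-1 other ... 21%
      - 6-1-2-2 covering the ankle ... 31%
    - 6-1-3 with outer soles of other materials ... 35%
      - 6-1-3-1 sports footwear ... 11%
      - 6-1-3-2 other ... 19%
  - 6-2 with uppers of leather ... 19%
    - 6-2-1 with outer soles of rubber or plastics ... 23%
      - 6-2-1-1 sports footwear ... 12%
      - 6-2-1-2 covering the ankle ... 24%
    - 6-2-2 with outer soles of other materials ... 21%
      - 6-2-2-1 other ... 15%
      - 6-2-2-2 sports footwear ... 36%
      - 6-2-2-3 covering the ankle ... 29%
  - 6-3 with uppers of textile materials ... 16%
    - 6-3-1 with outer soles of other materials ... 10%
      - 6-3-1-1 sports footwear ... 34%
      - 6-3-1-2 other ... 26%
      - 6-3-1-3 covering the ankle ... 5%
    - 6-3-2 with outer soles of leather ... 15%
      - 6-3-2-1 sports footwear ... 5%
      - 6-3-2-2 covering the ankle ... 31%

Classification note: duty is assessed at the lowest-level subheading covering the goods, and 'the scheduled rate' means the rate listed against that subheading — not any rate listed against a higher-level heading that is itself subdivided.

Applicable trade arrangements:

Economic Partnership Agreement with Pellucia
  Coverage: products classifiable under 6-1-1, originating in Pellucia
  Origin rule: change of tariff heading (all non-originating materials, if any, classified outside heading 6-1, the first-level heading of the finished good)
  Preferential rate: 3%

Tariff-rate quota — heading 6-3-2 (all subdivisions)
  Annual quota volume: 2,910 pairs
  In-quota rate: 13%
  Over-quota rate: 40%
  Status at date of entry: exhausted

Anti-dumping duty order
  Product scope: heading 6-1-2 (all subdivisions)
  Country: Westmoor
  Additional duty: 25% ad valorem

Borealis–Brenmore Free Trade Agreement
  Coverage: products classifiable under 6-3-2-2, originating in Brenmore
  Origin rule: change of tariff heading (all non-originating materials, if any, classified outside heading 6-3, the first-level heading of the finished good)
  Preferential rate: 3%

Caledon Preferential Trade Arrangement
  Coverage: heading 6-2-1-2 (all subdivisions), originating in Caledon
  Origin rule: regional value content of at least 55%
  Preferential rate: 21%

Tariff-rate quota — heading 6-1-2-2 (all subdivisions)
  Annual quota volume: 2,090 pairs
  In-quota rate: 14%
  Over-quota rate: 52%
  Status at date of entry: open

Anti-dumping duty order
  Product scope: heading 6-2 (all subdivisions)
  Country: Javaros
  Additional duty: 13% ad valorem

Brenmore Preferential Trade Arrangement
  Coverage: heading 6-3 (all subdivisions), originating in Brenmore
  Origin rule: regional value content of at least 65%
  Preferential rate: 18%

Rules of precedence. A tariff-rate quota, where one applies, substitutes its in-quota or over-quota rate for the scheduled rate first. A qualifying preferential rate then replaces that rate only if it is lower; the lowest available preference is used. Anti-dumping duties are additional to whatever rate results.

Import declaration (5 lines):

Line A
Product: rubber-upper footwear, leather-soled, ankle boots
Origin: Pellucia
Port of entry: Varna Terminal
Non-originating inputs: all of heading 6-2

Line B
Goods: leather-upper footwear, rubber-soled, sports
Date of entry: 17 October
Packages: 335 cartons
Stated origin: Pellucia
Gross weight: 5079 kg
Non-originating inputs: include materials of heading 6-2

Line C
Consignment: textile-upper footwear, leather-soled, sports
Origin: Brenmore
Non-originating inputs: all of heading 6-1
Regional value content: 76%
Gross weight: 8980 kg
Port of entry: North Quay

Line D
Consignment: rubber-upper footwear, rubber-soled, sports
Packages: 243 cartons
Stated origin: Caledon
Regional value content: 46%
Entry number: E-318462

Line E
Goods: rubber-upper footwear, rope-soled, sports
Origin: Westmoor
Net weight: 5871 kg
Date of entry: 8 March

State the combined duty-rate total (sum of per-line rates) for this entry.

71%

Line A: rubber-upper → 6-1; leather-soled → 6-1-2; ankle boots → 6-1-2-2. Scheduled 31%. quota on 6-1-2-2 open → in-quota 14%; Pellucia agreement on 6-1-1: 6-1-2-2 not covered. → 14%.
Line B: leather-upper → 6-2; rubber-soled → 6-2-1; sports → 6-2-1-1. Scheduled 12%. Pellucia agreement on 6-1-1: 6-2-1-1 not covered. → 12%.
Line C: textile-upper → 6-3; leather-soled → 6-3-2; sports → 6-3-2-1. Scheduled 5%. quota on 6-3-2 exhausted → over-quota 40%; Brenmore agreement on 6-3-2-2: 6-3-2-1 not covered; Brenmore agreement on 6-3: RVC ≥ 65% → 18% available; preferential 18%. → 18%.
Line D: rubber-upper → 6-1; rubber-soled → 6-1-1; sports → 6-1-1-1. Scheduled 16%. Caledon agreement on 6-2-1-2: 6-1-1-1 not covered. → 16%.
Line E: rubber-upper → 6-1; rope-soled → 6-1-3; sports → 6-1-3-1. Scheduled 11%. No special measure applies. → 11%.
Sum: 14% + 12% + 18% + 16% + 11% = 71%.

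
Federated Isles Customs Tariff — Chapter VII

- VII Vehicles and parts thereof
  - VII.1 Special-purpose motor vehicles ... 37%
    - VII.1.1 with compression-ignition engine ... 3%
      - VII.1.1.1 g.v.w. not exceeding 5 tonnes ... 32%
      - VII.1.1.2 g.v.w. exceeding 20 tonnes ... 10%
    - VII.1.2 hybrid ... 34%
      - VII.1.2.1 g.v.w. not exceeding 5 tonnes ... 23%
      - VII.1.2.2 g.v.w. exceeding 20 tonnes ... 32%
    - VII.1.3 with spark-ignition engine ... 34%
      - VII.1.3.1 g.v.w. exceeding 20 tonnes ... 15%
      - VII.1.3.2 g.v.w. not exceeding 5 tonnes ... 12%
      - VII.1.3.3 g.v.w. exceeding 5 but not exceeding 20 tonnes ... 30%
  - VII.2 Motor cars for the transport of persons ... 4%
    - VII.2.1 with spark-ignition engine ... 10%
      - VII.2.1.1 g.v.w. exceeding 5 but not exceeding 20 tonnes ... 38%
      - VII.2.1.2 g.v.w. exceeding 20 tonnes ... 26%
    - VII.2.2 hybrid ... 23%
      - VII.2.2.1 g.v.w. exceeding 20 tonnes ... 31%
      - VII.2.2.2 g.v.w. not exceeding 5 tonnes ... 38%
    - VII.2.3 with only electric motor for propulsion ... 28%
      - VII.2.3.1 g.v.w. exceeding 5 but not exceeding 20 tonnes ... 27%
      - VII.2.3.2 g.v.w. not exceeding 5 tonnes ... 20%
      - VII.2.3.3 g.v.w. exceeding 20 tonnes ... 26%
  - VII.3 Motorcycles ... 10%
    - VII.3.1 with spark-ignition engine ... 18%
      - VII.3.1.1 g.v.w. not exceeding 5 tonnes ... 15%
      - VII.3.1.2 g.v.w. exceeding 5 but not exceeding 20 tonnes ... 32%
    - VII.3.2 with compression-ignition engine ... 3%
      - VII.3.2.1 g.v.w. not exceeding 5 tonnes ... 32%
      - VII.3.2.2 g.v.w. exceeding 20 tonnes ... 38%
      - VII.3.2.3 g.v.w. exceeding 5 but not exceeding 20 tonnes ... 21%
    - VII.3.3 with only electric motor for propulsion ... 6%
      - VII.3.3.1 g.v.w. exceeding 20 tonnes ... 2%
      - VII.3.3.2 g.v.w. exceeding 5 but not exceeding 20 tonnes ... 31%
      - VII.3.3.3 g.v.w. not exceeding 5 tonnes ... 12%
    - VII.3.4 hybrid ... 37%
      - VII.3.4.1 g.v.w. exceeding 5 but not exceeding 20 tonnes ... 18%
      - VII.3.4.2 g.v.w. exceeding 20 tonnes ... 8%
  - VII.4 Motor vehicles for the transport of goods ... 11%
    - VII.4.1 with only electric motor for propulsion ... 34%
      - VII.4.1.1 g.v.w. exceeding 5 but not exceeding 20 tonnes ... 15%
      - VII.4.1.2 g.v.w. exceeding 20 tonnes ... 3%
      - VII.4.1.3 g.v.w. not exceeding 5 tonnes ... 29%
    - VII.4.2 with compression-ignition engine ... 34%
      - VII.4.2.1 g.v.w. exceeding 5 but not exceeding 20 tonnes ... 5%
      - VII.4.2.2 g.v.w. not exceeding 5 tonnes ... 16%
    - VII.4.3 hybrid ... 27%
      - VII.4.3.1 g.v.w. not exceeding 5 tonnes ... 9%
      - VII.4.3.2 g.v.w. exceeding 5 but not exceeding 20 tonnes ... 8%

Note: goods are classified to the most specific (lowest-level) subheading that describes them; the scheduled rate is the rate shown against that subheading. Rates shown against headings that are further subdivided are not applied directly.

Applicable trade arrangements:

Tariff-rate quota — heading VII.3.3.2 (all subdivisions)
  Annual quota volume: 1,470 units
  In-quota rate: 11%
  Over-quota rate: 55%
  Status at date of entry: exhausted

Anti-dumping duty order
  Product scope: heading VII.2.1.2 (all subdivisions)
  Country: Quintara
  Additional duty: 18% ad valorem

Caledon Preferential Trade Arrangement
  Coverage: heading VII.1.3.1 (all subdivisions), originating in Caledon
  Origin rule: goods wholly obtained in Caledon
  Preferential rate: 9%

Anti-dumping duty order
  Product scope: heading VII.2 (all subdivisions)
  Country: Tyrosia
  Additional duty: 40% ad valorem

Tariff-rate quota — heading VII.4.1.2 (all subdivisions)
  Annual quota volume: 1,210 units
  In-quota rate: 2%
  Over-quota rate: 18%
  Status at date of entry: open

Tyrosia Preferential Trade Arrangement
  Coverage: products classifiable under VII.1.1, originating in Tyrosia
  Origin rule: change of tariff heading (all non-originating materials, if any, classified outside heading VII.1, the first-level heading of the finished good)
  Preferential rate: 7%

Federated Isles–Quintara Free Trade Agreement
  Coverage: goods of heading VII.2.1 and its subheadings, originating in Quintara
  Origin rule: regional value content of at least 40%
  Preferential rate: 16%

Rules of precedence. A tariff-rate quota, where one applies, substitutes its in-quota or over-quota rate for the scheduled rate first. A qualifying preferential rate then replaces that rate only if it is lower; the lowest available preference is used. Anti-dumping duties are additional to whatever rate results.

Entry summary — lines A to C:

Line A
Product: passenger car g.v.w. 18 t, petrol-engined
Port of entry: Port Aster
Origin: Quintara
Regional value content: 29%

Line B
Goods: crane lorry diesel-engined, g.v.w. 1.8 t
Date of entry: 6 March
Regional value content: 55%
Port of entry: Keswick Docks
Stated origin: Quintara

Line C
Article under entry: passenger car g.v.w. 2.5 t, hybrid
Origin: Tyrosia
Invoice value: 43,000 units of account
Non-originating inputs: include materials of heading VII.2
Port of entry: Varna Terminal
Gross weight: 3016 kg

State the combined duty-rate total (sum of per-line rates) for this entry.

Line A: passenger car → VII.2; petrol-engined → VII.2.1; g.v.w. 18 t → VII.2.1.1. Scheduled 38%. Quintara agreement on VII.2.1: RVC < 40%. → 38%.
Line B: crane lorry → VII.1; diesel-engined → VII.1.1; g.v.w. 1.8 t → VII.1.1.1. Scheduled 32%. Quintara agreement on VII.2.1: VII.1.1.1 not covered. → 32%.
Line C: passenger car → VII.2; hybrid → VII.2.2; g.v.w. 2.5 t → VII.2.2.2. Scheduled 38%. Tyrosia agreement on VII.1.1: VII.2.2.2 not covered; anti-dumping (Tyrosia, VII.2): +40%; total 38% + 40% = 78%. → 78%.
Sum: 38% + 32% + 78% = 148%.

148%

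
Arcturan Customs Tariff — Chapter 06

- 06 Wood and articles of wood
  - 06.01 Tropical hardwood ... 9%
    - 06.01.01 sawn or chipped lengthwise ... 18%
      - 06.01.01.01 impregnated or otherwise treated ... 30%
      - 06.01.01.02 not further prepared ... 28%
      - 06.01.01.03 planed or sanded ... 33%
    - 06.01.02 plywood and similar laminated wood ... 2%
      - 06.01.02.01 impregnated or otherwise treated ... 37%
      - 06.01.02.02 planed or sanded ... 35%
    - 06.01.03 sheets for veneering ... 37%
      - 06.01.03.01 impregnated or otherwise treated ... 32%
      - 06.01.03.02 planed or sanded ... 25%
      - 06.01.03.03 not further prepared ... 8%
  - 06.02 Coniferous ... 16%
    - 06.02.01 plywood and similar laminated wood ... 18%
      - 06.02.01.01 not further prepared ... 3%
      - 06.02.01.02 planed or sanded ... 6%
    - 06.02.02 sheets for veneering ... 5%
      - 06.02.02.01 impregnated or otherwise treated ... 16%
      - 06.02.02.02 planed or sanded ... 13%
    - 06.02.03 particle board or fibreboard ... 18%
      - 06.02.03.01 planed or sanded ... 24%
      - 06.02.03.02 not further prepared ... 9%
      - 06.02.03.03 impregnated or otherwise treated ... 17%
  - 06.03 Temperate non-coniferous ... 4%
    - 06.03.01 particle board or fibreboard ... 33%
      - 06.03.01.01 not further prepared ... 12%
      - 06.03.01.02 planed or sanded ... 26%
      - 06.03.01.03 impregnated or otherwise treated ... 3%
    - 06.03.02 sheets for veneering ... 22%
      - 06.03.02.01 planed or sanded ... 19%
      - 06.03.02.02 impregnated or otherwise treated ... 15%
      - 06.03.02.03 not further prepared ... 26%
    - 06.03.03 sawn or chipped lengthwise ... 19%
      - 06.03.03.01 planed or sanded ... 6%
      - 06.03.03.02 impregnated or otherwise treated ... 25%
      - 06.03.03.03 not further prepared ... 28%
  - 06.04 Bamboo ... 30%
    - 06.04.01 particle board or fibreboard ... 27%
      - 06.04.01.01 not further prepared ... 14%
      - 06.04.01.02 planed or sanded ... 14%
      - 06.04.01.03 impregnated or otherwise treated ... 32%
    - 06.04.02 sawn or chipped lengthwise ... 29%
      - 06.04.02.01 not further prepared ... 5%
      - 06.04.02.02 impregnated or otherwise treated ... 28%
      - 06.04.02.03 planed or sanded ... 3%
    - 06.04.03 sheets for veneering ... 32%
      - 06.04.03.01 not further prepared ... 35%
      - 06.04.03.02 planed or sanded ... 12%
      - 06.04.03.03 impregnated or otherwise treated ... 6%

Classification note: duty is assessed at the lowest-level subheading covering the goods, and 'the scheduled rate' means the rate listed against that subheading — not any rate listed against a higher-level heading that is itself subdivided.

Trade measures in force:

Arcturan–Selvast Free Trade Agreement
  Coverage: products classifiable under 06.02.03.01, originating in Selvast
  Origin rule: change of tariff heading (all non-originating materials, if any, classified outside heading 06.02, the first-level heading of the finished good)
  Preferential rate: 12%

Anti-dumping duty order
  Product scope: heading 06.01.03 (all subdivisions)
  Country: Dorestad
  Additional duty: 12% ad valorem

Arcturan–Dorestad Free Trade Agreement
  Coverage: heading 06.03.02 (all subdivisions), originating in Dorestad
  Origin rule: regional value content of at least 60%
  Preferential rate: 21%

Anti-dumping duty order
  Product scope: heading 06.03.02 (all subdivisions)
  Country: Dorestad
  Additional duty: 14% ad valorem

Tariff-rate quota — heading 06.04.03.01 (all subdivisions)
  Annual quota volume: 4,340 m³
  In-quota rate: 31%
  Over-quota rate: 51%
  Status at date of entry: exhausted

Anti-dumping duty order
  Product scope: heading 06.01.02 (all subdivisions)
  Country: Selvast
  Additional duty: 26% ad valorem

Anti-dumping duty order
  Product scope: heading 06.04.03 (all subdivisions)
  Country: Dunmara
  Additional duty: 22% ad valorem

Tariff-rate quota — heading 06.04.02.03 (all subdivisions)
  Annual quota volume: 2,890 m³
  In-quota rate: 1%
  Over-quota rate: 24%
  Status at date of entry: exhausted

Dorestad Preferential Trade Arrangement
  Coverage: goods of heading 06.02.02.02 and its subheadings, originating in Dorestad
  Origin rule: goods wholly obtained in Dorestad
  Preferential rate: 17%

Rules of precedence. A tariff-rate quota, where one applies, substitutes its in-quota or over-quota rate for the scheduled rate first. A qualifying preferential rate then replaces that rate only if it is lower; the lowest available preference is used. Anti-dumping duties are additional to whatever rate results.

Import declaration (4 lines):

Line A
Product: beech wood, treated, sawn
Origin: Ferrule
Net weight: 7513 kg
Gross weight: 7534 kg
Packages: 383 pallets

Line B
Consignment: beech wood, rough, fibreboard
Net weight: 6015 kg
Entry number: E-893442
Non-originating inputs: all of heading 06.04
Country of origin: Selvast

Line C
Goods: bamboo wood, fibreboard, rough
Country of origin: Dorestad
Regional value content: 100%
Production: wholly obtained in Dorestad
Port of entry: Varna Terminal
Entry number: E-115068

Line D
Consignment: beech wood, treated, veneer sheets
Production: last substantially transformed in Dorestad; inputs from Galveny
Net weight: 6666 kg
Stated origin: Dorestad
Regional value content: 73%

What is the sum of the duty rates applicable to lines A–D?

Line A: beech → 06.03; sawn → 06.03.03; treated → 06.03.03.02. Scheduled 25%. No special measure applies. → 25%.
Line B: beech → 06.03; fibreboard → 06.03.01; rough → 06.03.01.01. Scheduled 12%. Selvast agreement on 06.02.03.01: 06.03.01.01 not covered. → 12%.
Line C: bamboo → 06.04; fibreboard → 06.04.01; rough → 06.04.01.01. Scheduled 14%. Dorestad agreement on 06.03.02: 06.04.01.01 not covered; Dorestad agreement on 06.02.02.02: 06.04.01.01 not covered. → 14%.
Line D: beech → 06.03; veneer sheets → 06.03.02; treated → 06.03.02.02. Scheduled 15%. Dorestad agreement on 06.03.02: RVC ≥ 60% → 21% available; Dorestad agreement on 06.02.02.02: 06.03.02.02 not covered; preference 21% not lower than 15% → no reduction; anti-dumping (Dorestad, 06.03.02): +14%; total 15% + 14% = 29%. → 29%.
Sum: 25% + 12% + 14% + 29% = 80%.

80%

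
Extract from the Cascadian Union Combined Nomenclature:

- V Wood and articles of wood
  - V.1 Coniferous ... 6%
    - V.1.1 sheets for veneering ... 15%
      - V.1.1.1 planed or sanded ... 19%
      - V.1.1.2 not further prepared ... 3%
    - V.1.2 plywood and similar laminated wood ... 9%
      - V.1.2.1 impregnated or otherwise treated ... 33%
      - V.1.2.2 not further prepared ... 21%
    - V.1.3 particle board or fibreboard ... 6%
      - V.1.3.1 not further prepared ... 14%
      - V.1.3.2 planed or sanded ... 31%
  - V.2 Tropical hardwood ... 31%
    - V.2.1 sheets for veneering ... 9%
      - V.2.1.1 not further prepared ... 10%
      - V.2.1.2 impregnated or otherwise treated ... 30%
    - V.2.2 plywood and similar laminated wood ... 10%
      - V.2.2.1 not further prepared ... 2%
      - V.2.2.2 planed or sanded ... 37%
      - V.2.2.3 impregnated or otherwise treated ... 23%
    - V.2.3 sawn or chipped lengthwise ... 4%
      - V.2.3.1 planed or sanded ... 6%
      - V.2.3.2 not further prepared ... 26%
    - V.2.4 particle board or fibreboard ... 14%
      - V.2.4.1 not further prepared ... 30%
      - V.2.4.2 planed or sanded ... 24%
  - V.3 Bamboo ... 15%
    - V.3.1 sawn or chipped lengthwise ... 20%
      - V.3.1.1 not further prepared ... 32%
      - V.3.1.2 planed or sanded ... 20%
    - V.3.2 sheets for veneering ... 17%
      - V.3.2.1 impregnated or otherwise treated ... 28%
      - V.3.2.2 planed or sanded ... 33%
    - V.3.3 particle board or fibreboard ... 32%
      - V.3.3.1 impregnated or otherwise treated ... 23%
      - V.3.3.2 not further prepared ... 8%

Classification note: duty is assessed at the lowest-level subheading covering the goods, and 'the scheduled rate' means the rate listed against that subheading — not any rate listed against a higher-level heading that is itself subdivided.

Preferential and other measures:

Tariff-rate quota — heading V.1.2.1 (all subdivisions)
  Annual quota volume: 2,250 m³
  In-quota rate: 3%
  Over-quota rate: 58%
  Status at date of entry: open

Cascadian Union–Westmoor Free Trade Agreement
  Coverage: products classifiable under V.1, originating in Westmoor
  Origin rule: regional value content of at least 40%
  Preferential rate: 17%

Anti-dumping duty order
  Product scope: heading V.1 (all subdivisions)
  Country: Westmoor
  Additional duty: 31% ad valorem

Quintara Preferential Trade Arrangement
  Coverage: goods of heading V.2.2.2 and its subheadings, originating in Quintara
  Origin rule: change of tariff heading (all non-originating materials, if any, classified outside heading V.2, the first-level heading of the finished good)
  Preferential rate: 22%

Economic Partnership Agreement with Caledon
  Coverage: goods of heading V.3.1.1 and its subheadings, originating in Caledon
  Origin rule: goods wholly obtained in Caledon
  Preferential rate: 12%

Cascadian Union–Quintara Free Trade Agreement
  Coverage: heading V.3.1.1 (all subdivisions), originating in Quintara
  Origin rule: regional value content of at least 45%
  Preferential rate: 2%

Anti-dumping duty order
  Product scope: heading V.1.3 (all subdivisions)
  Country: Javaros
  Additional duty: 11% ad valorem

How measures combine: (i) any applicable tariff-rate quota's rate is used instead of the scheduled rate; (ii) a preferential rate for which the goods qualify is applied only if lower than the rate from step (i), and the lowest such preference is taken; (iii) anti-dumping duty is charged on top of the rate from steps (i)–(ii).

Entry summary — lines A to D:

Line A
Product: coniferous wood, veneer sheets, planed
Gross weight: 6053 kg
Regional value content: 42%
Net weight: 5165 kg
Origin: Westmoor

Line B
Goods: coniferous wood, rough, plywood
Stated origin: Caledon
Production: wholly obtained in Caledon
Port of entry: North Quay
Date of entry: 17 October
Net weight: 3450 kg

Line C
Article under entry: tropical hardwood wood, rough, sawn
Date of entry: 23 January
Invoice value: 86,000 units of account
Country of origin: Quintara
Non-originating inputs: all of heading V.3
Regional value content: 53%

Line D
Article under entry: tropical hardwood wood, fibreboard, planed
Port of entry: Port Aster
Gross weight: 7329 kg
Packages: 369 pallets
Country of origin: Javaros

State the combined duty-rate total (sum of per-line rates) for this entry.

119%

Line A: coniferous → V.1; veneer sheets → V.1.1; planed → V.1.1.1. Scheduled 19%. Westmoor agreement on V.1: RVC ≥ 40% → 17% available; preferential 17%; anti-dumping (Westmoor, V.1): +31%; total 17% + 31% = 48%. → 48%.
Line B: coniferous → V.1; plywood → V.1.2; rough → V.1.2.2. Scheduled 21%. Caledon agreement on V.3.1.1: V.1.2.2 not covered. → 21%.
Line C: tropical hardwood → V.2; sawn → V.2.3; rough → V.2.3.2. Scheduled 26%. Quintara agreement on V.2.2.2: V.2.3.2 not covered; Quintara agreement on V.3.1.1: V.2.3.2 not covered. → 26%.
Line D: tropical hardwood → V.2; fibreboard → V.2.4; planed → V.2.4.2. Scheduled 24%. No special measure applies. → 24%.
Sum: 48% + 21% + 26% + 24% = 119%.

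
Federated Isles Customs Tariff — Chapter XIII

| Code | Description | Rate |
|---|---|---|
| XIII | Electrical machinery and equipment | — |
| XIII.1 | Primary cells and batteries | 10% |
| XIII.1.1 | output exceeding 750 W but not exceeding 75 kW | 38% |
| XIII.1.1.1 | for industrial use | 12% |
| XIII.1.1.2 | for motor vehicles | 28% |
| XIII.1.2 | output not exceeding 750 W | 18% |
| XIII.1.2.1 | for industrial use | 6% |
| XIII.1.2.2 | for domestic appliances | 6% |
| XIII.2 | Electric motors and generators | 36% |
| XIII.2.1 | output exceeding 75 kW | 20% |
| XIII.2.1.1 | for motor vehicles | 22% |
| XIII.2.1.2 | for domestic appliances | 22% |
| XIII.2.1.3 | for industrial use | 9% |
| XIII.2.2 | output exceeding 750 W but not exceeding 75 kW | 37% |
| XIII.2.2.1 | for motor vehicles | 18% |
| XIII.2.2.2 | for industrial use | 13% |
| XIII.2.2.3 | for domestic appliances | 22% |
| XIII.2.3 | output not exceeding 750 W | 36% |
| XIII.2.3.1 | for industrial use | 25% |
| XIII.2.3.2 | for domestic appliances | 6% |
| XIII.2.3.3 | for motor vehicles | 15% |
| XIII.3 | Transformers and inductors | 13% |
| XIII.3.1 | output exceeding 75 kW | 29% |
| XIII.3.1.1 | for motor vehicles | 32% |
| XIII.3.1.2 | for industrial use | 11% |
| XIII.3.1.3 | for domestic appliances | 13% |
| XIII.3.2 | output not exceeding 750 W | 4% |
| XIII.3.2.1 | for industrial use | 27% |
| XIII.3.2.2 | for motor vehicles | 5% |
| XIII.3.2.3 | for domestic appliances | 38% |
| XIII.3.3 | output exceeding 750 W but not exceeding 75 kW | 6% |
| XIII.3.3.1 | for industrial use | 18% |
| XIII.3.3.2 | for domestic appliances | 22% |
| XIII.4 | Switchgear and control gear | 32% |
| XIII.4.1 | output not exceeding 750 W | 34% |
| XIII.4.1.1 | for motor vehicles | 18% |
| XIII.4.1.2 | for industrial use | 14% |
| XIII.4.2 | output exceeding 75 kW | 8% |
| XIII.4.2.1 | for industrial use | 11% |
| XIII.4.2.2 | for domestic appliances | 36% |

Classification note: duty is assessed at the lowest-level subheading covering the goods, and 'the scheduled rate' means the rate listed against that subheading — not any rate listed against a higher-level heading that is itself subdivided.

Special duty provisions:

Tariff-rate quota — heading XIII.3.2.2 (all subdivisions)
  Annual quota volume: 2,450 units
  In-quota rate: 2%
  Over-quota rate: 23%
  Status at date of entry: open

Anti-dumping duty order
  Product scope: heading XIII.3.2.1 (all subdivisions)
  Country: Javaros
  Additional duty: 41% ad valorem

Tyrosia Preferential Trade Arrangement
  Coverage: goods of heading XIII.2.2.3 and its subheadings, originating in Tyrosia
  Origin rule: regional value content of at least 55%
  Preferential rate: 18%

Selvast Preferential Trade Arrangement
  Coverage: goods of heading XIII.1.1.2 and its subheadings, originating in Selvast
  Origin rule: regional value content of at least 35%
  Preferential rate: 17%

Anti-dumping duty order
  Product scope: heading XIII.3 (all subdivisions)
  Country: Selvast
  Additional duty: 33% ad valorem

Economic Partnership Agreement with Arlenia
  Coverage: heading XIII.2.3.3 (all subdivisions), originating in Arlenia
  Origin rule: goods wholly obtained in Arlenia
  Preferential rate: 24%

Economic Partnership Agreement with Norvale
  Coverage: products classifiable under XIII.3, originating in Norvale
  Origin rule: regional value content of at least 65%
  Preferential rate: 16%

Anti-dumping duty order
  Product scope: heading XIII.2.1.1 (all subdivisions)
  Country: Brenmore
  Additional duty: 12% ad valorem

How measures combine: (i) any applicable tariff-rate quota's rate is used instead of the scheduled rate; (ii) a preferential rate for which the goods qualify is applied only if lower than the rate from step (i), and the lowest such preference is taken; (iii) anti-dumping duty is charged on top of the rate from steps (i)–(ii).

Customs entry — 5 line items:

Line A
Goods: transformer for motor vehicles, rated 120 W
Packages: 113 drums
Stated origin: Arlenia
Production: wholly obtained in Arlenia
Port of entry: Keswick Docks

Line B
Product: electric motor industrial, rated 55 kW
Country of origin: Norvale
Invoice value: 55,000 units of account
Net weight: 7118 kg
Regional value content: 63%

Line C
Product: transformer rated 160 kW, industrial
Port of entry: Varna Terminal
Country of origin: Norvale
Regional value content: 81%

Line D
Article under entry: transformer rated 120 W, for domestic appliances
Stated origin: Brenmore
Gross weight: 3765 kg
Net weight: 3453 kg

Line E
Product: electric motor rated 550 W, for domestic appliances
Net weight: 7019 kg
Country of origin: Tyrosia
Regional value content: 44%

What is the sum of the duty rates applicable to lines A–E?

Line A: transformer → XIII.3; rated 120 W → XIII.3.2; for motor vehicles → XIII.3.2.2. Scheduled 5%. quota on XIII.3.2.2 open → in-quota 2%; Arlenia agreement on XIII.2.3.3: XIII.3.2.2 not covered. → 2%.
Line B: electric motor → XIII.2; rated 55 kW → XIII.2.2; industrial → XIII.2.2.2. Scheduled 13%. Norvale agreement on XIII.3: XIII.2.2.2 not covered. → 13%.
Line C: transformer → XIII.3; rated 160 kW → XIII.3.1; industrial → XIII.3.1.2. Scheduled 11%. Norvale agreement on XIII.3: RVC ≥ 65% → 16% available; preference 16% not lower than 11% → no reduction. → 11%.
Line D: transformer → XIII.3; rated 120 W → XIII.3.2; for domestic appliances → XIII.3.2.3. Scheduled 38%. No special measure applies. → 38%.
Line E: electric motor → XIII.2; rated 550 W → XIII.2.3; for domestic appliances → XIII.2.3.2. Scheduled 6%. Tyrosia agreement on XIII.2.2.3: XIII.2.3.2 not covered. → 6%.
Sum: 2% + 13% + 11% + 38% + 6% = 70%.

70%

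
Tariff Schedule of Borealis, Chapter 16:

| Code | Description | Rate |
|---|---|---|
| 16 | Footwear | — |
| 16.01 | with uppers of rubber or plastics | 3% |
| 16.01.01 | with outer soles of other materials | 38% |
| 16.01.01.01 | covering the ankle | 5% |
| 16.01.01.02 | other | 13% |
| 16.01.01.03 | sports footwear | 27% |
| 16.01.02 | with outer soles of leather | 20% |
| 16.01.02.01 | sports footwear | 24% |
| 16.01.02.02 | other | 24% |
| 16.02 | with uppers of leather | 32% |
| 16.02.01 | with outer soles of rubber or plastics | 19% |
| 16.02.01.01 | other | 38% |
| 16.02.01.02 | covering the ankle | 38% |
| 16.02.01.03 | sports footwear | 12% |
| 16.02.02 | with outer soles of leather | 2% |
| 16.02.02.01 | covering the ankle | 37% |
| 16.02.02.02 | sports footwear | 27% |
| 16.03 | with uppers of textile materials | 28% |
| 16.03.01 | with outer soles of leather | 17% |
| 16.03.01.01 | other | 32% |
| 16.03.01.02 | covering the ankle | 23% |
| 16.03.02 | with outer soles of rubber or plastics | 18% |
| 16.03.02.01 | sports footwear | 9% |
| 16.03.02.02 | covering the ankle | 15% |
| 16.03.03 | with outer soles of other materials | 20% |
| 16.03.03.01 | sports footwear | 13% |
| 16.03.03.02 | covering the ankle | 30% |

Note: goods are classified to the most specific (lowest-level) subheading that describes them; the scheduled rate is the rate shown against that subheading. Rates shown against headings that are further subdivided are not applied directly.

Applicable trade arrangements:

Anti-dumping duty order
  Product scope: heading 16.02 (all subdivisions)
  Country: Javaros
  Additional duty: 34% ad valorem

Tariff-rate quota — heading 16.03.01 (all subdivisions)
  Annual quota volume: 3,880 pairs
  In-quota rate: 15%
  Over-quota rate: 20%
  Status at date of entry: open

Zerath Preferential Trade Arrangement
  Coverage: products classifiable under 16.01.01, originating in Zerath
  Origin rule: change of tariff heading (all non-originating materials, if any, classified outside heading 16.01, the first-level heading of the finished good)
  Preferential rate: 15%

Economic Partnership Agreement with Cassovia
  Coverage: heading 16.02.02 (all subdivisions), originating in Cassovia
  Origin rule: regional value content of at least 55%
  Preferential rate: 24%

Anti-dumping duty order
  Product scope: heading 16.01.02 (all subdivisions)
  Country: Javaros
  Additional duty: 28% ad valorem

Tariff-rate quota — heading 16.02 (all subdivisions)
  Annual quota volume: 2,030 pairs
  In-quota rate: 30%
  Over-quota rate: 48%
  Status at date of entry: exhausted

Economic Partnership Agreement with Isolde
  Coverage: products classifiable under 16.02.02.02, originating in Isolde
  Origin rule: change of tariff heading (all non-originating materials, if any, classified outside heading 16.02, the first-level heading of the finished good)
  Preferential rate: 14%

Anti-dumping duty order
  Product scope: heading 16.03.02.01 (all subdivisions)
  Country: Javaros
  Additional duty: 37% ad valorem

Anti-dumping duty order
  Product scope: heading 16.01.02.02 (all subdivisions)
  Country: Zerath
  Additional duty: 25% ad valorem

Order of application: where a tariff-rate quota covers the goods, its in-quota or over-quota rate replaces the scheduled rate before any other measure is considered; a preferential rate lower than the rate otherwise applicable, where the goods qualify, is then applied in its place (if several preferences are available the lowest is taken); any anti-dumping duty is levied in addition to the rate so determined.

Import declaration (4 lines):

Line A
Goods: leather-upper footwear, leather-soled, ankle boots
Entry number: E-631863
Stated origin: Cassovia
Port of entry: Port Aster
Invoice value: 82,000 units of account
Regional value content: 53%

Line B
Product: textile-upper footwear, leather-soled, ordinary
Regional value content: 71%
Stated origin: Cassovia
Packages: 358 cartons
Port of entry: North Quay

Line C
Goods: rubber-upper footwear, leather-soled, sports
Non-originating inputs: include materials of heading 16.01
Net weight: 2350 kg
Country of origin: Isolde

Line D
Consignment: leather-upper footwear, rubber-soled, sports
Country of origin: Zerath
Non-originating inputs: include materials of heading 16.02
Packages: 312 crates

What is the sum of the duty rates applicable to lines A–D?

Line A: leather-upper → 16.02; leather-soled → 16.02.02; ankle boots → 16.02.02.01. Scheduled 37%. quota on 16.02 exhausted → over-quota 48%; Cassovia agreement on 16.02.02: RVC < 55%. → 48%.
Line B: textile-upper → 16.03; leather-soled → 16.03.01; ordinary → 16.03.01.01. Scheduled 32%. quota on 16.03.01 open → in-quota 15%; Cassovia agreement on 16.02.02: 16.03.01.01 not covered. → 15%.
Line C: rubber-upper → 16.01; leather-soled → 16.01.02; sports → 16.01.02.01. Scheduled 24%. Isolde agreement on 16.02.02.02: 16.01.02.01 not covered. → 24%.
Line D: leather-upper → 16.02; rubber-soled → 16.02.01; sports → 16.02.01.03. Scheduled 12%. quota on 16.02 exhausted → over-quota 48%; Zerath agreement on 16.01.01: 16.02.01.03 not covered. → 48%.
Sum: 48% + 15% + 24% + 48% = 135%.

135%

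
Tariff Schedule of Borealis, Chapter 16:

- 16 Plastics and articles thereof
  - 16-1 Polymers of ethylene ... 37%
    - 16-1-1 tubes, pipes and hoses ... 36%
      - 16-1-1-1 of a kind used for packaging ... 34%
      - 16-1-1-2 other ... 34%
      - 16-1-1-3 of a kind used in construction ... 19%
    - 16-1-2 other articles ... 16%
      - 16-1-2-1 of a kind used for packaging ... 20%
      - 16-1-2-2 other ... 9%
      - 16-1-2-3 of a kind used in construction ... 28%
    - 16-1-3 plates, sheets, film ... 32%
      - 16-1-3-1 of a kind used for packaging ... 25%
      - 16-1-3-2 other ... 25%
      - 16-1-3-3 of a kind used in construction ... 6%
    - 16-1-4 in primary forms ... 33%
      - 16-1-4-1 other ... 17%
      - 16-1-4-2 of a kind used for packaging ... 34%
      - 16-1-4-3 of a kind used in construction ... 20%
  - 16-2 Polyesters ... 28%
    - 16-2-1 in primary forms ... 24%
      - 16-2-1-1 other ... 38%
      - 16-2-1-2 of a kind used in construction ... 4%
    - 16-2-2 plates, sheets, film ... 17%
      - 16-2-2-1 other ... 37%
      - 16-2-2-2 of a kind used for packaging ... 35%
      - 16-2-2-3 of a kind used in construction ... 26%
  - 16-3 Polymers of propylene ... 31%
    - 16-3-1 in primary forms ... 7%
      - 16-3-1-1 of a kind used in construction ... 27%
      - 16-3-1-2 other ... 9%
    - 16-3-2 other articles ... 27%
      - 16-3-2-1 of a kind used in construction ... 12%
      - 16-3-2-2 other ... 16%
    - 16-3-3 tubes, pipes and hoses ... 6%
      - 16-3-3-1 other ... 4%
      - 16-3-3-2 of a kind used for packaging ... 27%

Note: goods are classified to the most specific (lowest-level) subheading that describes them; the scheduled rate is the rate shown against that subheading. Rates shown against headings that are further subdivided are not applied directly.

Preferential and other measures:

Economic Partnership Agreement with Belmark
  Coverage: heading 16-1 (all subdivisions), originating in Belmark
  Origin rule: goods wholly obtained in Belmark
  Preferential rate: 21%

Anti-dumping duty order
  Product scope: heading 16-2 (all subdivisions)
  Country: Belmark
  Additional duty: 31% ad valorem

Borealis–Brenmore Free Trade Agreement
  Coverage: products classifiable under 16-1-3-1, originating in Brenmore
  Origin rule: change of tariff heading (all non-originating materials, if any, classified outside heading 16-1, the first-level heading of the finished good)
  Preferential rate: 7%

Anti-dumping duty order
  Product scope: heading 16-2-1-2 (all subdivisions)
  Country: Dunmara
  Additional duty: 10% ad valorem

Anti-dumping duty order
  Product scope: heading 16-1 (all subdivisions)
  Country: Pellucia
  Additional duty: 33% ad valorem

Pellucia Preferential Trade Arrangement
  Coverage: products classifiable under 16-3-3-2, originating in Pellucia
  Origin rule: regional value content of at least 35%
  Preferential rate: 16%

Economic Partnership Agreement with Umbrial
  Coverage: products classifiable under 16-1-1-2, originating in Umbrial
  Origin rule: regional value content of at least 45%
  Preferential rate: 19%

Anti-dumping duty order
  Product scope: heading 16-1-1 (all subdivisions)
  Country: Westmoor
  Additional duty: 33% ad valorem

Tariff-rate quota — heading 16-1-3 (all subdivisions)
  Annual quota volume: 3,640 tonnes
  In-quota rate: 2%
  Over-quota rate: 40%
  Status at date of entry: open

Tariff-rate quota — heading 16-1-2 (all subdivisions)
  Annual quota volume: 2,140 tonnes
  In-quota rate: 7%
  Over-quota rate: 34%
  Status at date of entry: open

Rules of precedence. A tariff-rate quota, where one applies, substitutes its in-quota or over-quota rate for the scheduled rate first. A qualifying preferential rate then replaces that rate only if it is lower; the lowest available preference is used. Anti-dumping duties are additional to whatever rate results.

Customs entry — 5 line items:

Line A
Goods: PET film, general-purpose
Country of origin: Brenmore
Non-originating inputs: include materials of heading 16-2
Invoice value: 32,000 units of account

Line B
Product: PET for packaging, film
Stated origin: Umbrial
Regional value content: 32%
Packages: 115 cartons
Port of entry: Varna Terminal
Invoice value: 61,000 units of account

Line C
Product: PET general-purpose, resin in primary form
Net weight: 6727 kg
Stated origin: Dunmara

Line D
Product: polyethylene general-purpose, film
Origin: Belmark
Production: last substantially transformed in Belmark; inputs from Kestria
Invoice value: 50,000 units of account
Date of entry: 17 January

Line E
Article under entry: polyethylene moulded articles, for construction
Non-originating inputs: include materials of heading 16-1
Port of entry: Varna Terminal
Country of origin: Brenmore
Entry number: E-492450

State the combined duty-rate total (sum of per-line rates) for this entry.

Line A: PET → 16-2; film → 16-2-2; general-purpose → 16-2-2-1. Scheduled 37%. Brenmore agreement on 16-1-3-1: 16-2-2-1 not covered. → 37%.
Line B: PET → 16-2; film → 16-2-2; for packaging → 16-2-2-2. Scheduled 35%. Umbrial agreement on 16-1-1-2: 16-2-2-2 not covered. → 35%.
Line C: PET → 16-2; resin in primary form → 16-2-1; general-purpose → 16-2-1-1. Scheduled 38%. No special measure applies. → 38%.
Line D: polyethylene → 16-1; film → 16-1-3; general-purpose → 16-1-3-2. Scheduled 25%. quota on 16-1-3 open → in-quota 2%; Belmark agreement on 16-1: not wholly obtained. → 2%.
Line E: polyethylene → 16-1; moulded articles → 16-1-2; for construction → 16-1-2-3. Scheduled 28%. quota on 16-1-2 open → in-quota 7%; Brenmore agreement on 16-1-3-1: 16-1-2-3 not covered. → 7%.
Sum: 37% + 35% + 38% + 2% + 7% = 119%.

119%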